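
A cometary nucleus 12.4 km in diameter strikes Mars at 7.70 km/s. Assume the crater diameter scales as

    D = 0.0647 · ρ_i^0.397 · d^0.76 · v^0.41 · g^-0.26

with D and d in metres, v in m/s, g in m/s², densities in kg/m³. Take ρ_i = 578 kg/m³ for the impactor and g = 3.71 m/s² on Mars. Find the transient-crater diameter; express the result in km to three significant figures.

In SI units: d = 12400 m, v = 7700 m/s.
ρ_i^0.397 = 578^0.397 = 12.49
d^0.76 = 12400^0.76 = 1291
v^0.41 = 7700^0.41 = 39.22
g^-0.26 = 3.71^-0.26 = 0.7112
D = 0.0647 × 12.49 × 1291 × 39.22 × 0.7112 = 29100 m
   = 29.10 km

D ≈ 29.1 km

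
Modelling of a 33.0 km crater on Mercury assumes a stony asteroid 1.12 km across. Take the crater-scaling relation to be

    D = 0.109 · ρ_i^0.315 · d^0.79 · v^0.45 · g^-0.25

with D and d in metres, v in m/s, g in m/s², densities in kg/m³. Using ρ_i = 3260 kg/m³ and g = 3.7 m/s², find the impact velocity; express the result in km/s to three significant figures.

v ≈ 48.3 km/s

Rearranging for v: v = [D / (0.109 · 3260^0.315 · 1120^0.79 · 3.7^-0.25)]^(1/0.45).
D = 33000 m.
3260^0.315 = 12.78
1120^0.79 = 256.4
3.7^-0.25 = 0.7210
Denominator = 0.109 × 12.78 × 256.4 × 0.7210 = 257.5
D / 257.5 = 33000 / 257.5 = 128.2
v = 128.2^(1/0.45) = 128.2^2.2222 = 48322 m/s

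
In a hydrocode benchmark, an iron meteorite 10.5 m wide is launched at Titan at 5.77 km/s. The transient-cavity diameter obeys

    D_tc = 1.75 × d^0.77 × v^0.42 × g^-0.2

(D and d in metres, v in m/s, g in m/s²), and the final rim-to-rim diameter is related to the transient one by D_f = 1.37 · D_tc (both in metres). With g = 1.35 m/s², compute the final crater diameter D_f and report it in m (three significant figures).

D_f ≈ 524 m

v = 5770 m/s.
d^0.77 = 10.5^0.77 = 6.114
v^0.42 = 5770^0.42 = 37.99
g^-0.2 = 1.35^-0.2 = 0.9417
D_tc = 1.75 × 6.114 × 37.99 × 0.9417 = 382.8 m
D_f = 1.37 × 382.8 = 524.4 m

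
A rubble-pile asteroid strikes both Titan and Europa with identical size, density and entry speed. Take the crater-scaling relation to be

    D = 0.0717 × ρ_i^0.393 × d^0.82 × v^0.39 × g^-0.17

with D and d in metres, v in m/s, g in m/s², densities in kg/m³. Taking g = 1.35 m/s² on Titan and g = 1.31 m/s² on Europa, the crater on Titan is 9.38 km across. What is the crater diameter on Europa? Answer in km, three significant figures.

All impactor-dependent factors cancel in the ratio, leaving D_Europa/D_Titan = (g_Europa/g_Titan)^-0.17.
(1.31/1.35)^-0.17 = 0.9704^-0.17 = 1.005
D_Europa = 1.005 × 9.38 km = 9.43 km

D ≈ 9.43 km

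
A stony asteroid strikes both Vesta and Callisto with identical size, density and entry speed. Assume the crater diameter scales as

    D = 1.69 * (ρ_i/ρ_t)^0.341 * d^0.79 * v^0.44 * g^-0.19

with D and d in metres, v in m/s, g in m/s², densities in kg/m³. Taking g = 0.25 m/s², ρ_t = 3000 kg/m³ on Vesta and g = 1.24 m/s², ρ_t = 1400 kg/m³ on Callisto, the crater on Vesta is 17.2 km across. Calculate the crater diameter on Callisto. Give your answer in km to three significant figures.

D ≈ 16.5 km

The impactor-only factors (d, v, ρ_i) cancel in the ratio, leaving D_Callisto/D_Vesta = (g_Callisto/g_Vesta)^-0.19 · (ρ_t,Vesta/ρ_t,Callisto)^0.341.
(1.24/0.25)^-0.19 = 4.960^-0.19 = 0.7377
(3000/1400)^0.341 = 2.143^0.341 = 1.297
Ratio = 0.7377 × 1.297 = 0.9568
D_Callisto = 0.9568 × 17.2 km = 16.5 km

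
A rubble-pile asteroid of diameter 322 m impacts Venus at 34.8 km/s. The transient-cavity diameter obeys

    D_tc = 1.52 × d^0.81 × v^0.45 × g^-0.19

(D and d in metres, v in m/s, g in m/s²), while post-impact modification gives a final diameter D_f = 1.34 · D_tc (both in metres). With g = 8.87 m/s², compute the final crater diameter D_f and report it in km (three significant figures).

v = 34800 m/s.
d^0.81 = 322^0.81 = 107.5
v^0.45 = 34800^0.45 = 110.6
g^-0.19 = 8.87^-0.19 = 0.6605
D_tc = 1.52 × 107.5 × 110.6 × 0.6605 = 11940 m
D_f = 1.34 × 11940 = 16000 m
     = 16.00 km

D_f ≈ 16.0 km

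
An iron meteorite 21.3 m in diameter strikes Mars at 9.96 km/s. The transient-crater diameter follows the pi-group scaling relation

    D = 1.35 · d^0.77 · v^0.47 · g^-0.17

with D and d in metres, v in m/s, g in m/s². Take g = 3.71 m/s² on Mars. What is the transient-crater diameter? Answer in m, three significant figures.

D ≈ 862 m

In SI units: v = 9960 m/s.
d^0.77 = 21.3^0.77 = 10.54
v^0.47 = 9960^0.47 = 75.71
g^-0.17 = 3.71^-0.17 = 0.8002
D = 1.35 × 10.54 × 75.71 × 0.8002 = 862.0 m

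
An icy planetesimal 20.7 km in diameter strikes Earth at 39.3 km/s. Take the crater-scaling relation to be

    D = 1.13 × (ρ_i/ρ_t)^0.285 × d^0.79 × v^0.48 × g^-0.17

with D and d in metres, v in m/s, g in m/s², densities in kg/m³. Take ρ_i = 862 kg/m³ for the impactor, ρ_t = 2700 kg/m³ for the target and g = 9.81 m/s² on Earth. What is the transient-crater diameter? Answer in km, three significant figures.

D ≈ 228 km

In SI units: d = 20700 m, v = 39300 m/s.
(ρ_i/ρ_t)^0.285 = (862/2700)^0.285 = 0.7222
d^0.79 = 20700^0.79 = 2568
v^0.48 = 39300^0.48 = 160.4
g^-0.17 = 9.81^-0.17 = 0.6783
D = 1.13 × 0.7222 × 2568 × 160.4 × 0.6783 = 2.280 × 10^5 m
   = 228.0 km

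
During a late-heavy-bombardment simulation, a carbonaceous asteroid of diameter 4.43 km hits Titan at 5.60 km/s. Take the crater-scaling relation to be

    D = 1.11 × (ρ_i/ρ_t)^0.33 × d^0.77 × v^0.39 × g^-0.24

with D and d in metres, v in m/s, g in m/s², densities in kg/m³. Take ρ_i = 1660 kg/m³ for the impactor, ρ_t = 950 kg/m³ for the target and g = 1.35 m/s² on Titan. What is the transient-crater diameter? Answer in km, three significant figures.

In SI units: d = 4430 m, v = 5600 m/s.
(ρ_i/ρ_t)^0.33 = (1660/950)^0.33 = 1.202
d^0.77 = 4430^0.77 = 642.3
v^0.39 = 5600^0.39 = 28.96
g^-0.24 = 1.35^-0.24 = 0.9305
D = 1.11 × 1.202 × 642.3 × 28.96 × 0.9305 = 23093 m
   = 23.09 km

D ≈ 23.1 km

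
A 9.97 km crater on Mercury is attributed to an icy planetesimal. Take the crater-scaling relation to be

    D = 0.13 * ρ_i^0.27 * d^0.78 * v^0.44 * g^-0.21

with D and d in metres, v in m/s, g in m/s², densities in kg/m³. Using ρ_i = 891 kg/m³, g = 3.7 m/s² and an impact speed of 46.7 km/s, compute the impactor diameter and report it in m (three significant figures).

d ≈ 576 m

Rearranging for d: d = [D / (0.13 · 891^0.27 · 46700^0.44 · 3.7^-0.21)]^(1/0.78).
D = 9970 m.
891^0.27 = 6.258
46700^0.44 = 113.4
3.7^-0.21 = 0.7598
Denominator = 0.13 × 6.258 × 113.4 × 0.7598 = 70.10
D / 70.10 = 9970 / 70.10 = 142.2
d = 142.2^(1/0.78) = 142.2^1.2821 = 575.7 m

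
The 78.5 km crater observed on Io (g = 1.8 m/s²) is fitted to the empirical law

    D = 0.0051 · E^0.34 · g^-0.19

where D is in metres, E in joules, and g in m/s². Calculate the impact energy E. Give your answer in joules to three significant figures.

Rearranging: E = [D / (0.0051 · g^-0.19)]^(1/0.34).
D = 78500 m.
g^-0.19 = 1.8^-0.19 = 0.8943
D / (0.0051 × 0.8943) = 78500 / (4.561 × 10^-3) = 1.721 × 10^7
E = (1.721 × 10^7)^2.9412 = 1.914 × 10^21 J

E ≈ 1.91 × 10^21 J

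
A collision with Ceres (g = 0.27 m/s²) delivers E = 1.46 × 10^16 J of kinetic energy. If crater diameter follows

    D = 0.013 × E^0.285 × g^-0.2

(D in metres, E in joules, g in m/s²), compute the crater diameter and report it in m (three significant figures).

D ≈ 683 m

E^0.285 = (1.46 × 10^16)^0.285 = 4.044 × 10^4
g^-0.2 = 0.27^-0.2 = 1.299
D = 0.013 × 4.044 × 10^4 × 1.299 = 682.9 m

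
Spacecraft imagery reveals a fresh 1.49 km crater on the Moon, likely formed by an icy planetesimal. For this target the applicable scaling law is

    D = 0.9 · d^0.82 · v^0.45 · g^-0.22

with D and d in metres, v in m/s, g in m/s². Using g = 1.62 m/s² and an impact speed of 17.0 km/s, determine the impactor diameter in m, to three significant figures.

Rearranging for d: d = [D / (0.9 · 17000^0.45 · 1.62^-0.22)]^(1/0.82).
D = 1490 m.
17000^0.45 = 80.11
1.62^-0.22 = 0.8993
Denominator = 0.9 × 80.11 × 0.8993 = 64.84
D / 64.84 = 1490 / 64.84 = 22.98
d = 22.98^(1/0.82) = 22.98^1.2195 = 45.73 m

d ≈ 45.7 m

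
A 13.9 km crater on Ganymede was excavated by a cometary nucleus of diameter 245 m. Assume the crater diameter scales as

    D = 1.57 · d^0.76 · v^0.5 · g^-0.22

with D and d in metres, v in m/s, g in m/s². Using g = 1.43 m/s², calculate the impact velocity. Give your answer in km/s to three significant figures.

v ≈ 21.4 km/s

Rearranging for v: v = [D / (1.57 · 245^0.76 · 1.43^-0.22)]^(1/0.5).
D = 13900 m.
245^0.76 = 65.43
1.43^-0.22 = 0.9243
Denominator = 1.57 × 65.43 × 0.9243 = 94.95
D / 94.95 = 13900 / 94.95 = 146.4
v = 146.4^(1/0.5) = 146.4^2 = 21433 m/s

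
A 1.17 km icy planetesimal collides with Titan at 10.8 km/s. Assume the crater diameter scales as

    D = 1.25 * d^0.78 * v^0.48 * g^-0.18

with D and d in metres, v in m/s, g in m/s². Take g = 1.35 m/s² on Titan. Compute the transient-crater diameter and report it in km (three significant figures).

In SI units: d = 1170 m, v = 10800 m/s.
d^0.78 = 1170^0.78 = 247.3
v^0.48 = 10800^0.48 = 86.31
g^-0.18 = 1.35^-0.18 = 0.9474
D = 1.25 × 247.3 × 86.31 × 0.9474 = 25277 m
   = 25.28 km

D ≈ 25.3 km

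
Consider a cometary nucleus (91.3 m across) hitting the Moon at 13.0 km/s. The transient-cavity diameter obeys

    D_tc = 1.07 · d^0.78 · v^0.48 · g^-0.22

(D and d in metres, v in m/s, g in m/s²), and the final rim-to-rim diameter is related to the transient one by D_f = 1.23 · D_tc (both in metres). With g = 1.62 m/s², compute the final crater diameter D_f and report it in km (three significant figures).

v = 13000 m/s.
d^0.78 = 91.3^0.78 = 33.82
v^0.48 = 13000^0.48 = 94.34
g^-0.22 = 1.62^-0.22 = 0.8993
D_tc = 1.07 × 33.82 × 94.34 × 0.8993 = 3070 m
D_f = 1.23 × 3070 = 3776 m
     = 3.776 km

D_f ≈ 3.78 km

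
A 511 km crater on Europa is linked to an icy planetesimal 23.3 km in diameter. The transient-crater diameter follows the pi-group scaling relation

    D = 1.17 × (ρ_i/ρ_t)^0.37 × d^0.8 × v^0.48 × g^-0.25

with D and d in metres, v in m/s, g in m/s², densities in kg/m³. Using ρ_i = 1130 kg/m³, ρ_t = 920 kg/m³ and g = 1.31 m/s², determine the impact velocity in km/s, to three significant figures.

Rearranging for v: v = [D / (1.17 · (1130/920)^0.37 · 23300^0.8 · 1.31^-0.25)]^(1/0.48).
D = 511000 m.
(1130/920)^0.37 = 1.079
23300^0.8 = 3118
1.31^-0.25 = 0.9347
Denominator = 1.17 × 1.079 × 3118 × 0.9347 = 3679
D / 3679 = 511000 / 3679 = 138.9
v = 138.9^(1/0.48) = 138.9^2.0833 = 29100 m/s

v ≈ 29.1 km/s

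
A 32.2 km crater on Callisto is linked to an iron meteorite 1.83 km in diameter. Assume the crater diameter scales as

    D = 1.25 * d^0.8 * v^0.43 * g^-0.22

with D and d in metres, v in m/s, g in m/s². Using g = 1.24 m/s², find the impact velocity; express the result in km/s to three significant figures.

v ≈ 17.2 km/s

Rearranging for v: v = [D / (1.25 · 1830^0.8 · 1.24^-0.22)]^(1/0.43).
D = 32200 m.
1830^0.8 = 407.3
1.24^-0.22 = 0.9538
Denominator = 1.25 × 407.3 × 0.9538 = 485.6
D / 485.6 = 32200 / 485.6 = 66.31
v = 66.31^(1/0.43) = 66.31^2.3256 = 17229 m/s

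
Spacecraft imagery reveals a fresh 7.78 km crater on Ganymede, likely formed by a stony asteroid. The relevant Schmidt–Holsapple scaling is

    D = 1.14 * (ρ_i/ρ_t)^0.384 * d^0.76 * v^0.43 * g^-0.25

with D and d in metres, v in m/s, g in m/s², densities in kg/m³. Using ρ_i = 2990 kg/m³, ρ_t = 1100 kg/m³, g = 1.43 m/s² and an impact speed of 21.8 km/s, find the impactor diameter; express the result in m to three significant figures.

d ≈ 264 m

Rearranging for d: d = [D / (1.14 · (2990/1100)^0.384 · 21800^0.43 · 1.43^-0.25)]^(1/0.76).
D = 7780 m.
(2990/1100)^0.384 = 1.468
21800^0.43 = 73.37
1.43^-0.25 = 0.9145
Denominator = 1.14 × 1.468 × 73.37 × 0.9145 = 112.3
D / 112.3 = 7780 / 112.3 = 69.28
d = 69.28^(1/0.76) = 69.28^1.3158 = 264.2 m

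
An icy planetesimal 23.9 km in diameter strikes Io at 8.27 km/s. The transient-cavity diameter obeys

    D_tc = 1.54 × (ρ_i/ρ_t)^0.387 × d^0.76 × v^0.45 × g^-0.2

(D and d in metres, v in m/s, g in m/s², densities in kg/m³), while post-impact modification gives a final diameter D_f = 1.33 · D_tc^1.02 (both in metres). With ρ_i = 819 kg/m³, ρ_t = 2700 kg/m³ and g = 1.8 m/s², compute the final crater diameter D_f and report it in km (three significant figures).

In SI: d = 23900 m, v = 8270 m/s.
(ρ_i/ρ_t)^0.387 = (819/2700)^0.387 = 0.6302
d^0.76 = 23900^0.76 = 2126
v^0.45 = 8270^0.45 = 57.93
g^-0.2 = 1.8^-0.2 = 0.8891
D_tc = 1.54 × 0.6302 × 2126 × 57.93 × 0.8891 = 1.063 × 10^5 m
D_f = 1.33 × (1.063 × 10^5)^1.02 = 1.782 × 10^5 m
     = 178.2 km

D_f ≈ 178 km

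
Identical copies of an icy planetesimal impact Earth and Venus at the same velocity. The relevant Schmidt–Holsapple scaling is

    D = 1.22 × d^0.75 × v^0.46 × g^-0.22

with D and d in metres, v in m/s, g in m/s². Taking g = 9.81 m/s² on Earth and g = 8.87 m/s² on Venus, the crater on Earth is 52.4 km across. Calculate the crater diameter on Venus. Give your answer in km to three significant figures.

All impactor-dependent factors cancel in the ratio, leaving D_Venus/D_Earth = (g_Venus/g_Earth)^-0.22.
(8.87/9.81)^-0.22 = 0.9042^-0.22 = 1.022
D_Venus = 1.022 × 52.4 km = 53.6 km

D ≈ 53.6 km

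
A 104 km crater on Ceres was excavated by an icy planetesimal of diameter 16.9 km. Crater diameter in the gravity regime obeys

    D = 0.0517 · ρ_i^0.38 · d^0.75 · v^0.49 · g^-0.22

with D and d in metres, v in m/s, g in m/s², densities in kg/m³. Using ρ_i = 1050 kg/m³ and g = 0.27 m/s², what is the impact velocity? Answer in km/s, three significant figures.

Rearranging for v: v = [D / (0.0517 · 1050^0.38 · 16900^0.75 · 0.27^-0.22)]^(1/0.49).
D = 104000 m.
1050^0.38 = 14.06
16900^0.75 = 1482
0.27^-0.22 = 1.334
Denominator = 0.0517 × 14.06 × 1482 × 1.334 = 1437
D / 1437 = 104000 / 1437 = 72.37
v = 72.37^(1/0.49) = 72.37^2.0408 = 6237 m/s

v ≈ 6.24 km/s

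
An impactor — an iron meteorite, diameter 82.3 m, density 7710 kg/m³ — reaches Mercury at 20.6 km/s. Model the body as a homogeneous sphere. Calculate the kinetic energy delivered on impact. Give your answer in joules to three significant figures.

v = 20600 m/s.
Mass m = (π/6) ρ d³ = (π/6) × 7710 × (82.3)³ = 2.250 × 10^9 kg
E = ½ m v² = 0.5 × 2.250 × 10^9 × (20600)² = 4.774 × 10^17 J

E ≈ 4.77 × 10^17 J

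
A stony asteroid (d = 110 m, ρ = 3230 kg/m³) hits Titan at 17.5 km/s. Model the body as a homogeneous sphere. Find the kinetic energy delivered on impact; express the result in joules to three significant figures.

E ≈ 3.45 × 10^17 J

v = 17500 m/s.
Mass m = (π/6) ρ d³ = (π/6) × 3230 × (110)³ = 2.251 × 10^9 kg
E = ½ m v² = 0.5 × 2.251 × 10^9 × (17500)² = 3.447 × 10^17 J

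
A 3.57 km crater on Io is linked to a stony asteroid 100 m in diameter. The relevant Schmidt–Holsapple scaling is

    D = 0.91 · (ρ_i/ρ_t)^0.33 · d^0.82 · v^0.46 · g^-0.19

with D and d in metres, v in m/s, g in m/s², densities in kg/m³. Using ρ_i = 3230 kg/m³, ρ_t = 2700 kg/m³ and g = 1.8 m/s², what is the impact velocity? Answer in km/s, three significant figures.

Rearranging for v: v = [D / (0.91 · (3230/2700)^0.33 · 100^0.82 · 1.8^-0.19)]^(1/0.46).
D = 3570 m.
(3230/2700)^0.33 = 1.061
100^0.82 = 43.65
1.8^-0.19 = 0.8943
Denominator = 0.91 × 1.061 × 43.65 × 0.8943 = 37.69
D / 37.69 = 3570 / 37.69 = 94.72
v = 94.72^(1/0.46) = 94.72^2.1739 = 19796 m/s

v ≈ 19.8 km/s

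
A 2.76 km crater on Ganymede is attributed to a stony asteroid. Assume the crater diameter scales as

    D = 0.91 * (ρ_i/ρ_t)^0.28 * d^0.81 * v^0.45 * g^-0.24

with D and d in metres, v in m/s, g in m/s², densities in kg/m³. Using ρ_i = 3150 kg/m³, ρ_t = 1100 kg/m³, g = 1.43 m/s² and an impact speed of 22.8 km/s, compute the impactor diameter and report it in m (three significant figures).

d ≈ 58.3 m

Rearranging for d: d = [D / (0.91 · (3150/1100)^0.28 · 22800^0.45 · 1.43^-0.24)]^(1/0.81).
D = 2760 m.
(3150/1100)^0.28 = 1.343
22800^0.45 = 91.43
1.43^-0.24 = 0.9177
Denominator = 0.91 × 1.343 × 91.43 × 0.9177 = 102.5
D / 102.5 = 2760 / 102.5 = 26.93
d = 26.93^(1/0.81) = 26.93^1.2346 = 58.31 m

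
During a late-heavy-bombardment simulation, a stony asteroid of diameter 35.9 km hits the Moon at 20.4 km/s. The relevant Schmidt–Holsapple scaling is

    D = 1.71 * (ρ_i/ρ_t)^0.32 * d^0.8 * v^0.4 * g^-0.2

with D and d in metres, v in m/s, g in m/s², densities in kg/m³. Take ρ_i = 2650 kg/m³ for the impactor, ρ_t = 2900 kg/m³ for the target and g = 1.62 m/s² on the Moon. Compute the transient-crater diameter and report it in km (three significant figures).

D ≈ 352 km

In SI units: d = 35900 m, v = 20400 m/s.
(ρ_i/ρ_t)^0.32 = (2650/2900)^0.32 = 0.9716
d^0.8 = 35900^0.8 = 4406
v^0.4 = 20400^0.4 = 52.95
g^-0.2 = 1.62^-0.2 = 0.9080
D = 1.71 × 0.9716 × 4406 × 52.95 × 0.9080 = 3.519 × 10^5 m
   = 351.9 km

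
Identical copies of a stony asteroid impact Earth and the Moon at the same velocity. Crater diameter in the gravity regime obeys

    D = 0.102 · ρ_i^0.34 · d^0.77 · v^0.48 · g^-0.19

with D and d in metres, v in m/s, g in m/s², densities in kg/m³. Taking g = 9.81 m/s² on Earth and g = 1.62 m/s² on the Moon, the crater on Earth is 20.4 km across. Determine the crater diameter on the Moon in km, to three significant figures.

All impactor-dependent factors cancel in the ratio, leaving D_Moon/D_Earth = (g_Moon/g_Earth)^-0.19.
(1.62/9.81)^-0.19 = 0.1651^-0.19 = 1.408
D_Moon = 1.408 × 20.4 km = 28.7 km

D ≈ 28.7 km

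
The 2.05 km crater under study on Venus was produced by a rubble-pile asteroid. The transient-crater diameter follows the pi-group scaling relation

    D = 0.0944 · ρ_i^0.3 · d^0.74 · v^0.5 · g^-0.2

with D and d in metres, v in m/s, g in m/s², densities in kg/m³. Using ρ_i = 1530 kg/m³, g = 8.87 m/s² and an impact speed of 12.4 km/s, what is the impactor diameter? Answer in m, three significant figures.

d ≈ 115 m

Rearranging for d: d = [D / (0.0944 · 1530^0.3 · 12400^0.5 · 8.87^-0.2)]^(1/0.74).
D = 2050 m.
1530^0.3 = 9.024
12400^0.5 = 111.4
8.87^-0.2 = 0.6463
Denominator = 0.0944 × 9.024 × 111.4 × 0.6463 = 61.33
D / 61.33 = 2050 / 61.33 = 33.43
d = 33.43^(1/0.74) = 33.43^1.3514 = 114.7 m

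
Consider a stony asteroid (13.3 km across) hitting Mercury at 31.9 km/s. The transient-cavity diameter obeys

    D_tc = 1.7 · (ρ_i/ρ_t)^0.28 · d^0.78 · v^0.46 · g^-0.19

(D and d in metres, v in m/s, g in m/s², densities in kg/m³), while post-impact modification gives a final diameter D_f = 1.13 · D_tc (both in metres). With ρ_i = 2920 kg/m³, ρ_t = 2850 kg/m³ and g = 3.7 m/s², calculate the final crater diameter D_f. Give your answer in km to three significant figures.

D_f ≈ 293 km

In SI: d = 13300 m, v = 31900 m/s.
(ρ_i/ρ_t)^0.28 = (2920/2850)^0.28 = 1.007
d^0.78 = 13300^0.78 = 1647
v^0.46 = 31900^0.46 = 118.0
g^-0.19 = 3.7^-0.19 = 0.7799
D_tc = 1.7 × 1.007 × 1647 × 118.0 × 0.7799 = 2.595 × 10^5 m
D_f = 1.13 × 2.595 × 10^5 = 2.932 × 10^5 m
     = 293.2 km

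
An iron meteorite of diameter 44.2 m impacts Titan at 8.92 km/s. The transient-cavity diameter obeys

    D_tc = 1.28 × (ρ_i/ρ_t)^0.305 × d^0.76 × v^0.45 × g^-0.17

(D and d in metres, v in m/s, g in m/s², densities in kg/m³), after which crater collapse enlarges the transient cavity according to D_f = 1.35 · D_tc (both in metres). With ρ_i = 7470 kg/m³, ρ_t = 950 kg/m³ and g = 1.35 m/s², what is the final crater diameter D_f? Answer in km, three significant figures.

D_f ≈ 3.29 km

v = 8920 m/s.
(ρ_i/ρ_t)^0.305 = (7470/950)^0.305 = 1.876
d^0.76 = 44.2^0.76 = 17.80
v^0.45 = 8920^0.45 = 59.93
g^-0.17 = 1.35^-0.17 = 0.9503
D_tc = 1.28 × 1.876 × 17.80 × 59.93 × 0.9503 = 2434 m
D_f = 1.35 × 2434 = 3286 m
     = 3.286 km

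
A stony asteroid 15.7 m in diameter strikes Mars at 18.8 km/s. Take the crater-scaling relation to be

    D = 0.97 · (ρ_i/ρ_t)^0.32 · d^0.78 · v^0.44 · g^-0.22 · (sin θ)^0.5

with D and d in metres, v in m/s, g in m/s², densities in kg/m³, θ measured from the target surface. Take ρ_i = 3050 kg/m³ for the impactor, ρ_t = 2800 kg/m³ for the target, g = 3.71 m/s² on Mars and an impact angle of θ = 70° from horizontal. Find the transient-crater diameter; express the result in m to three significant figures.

In SI units: v = 18800 m/s.
(ρ_i/ρ_t)^0.32 = (3050/2800)^0.32 = 1.028
d^0.78 = 15.7^0.78 = 8.566
v^0.44 = 18800^0.44 = 75.97
g^-0.22 = 3.71^-0.22 = 0.7494
(sin 70°)^0.5 = 0.9397^0.5 = 0.9694
D = 0.97 × 1.028 × 8.566 × 75.97 × 0.7494 × 0.9694 = 471.4 m

D ≈ 471 m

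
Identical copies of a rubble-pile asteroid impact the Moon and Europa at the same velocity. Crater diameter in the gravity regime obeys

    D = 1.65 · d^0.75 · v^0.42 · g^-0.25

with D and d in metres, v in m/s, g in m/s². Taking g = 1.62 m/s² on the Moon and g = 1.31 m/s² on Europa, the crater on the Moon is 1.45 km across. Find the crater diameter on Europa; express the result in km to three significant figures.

D ≈ 1.53 km

All impactor-dependent factors cancel in the ratio, leaving D_Europa/D_Moon = (g_Europa/g_Moon)^-0.25.
(1.31/1.62)^-0.25 = 0.8086^-0.25 = 1.055
D_Europa = 1.055 × 1.45 km = 1.53 km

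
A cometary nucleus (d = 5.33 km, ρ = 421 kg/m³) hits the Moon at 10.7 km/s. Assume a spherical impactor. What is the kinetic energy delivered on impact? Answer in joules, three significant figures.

d = 5330 m; v = 10700 m/s.
Mass m = (π/6) ρ d³ = (π/6) × 421 × (5330)³ = 3.338 × 10^13 kg
E = ½ m v² = 0.5 × 3.338 × 10^13 × (10700)² = 1.911 × 10^21 J

E ≈ 1.91 × 10^21 J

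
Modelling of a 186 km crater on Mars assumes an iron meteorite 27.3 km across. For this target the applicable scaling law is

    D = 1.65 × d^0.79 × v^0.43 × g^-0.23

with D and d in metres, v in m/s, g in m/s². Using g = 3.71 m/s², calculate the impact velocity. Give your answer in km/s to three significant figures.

v ≈ 8.00 km/s

Rearranging for v: v = [D / (1.65 · 27300^0.79 · 3.71^-0.23)]^(1/0.43).
D = 186000 m.
27300^0.79 = 3196
3.71^-0.23 = 0.7397
Denominator = 1.65 × 3196 × 0.7397 = 3901
D / 3901 = 186000 / 3901 = 47.68
v = 47.68^(1/0.43) = 47.68^2.3256 = 8001 m/s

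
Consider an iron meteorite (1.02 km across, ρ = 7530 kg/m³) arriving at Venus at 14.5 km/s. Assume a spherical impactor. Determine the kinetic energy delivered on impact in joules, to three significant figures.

E ≈ 4.40 × 10^20 J

d = 1020 m; v = 14500 m/s.
Mass m = (π/6) ρ d³ = (π/6) × 7530 × (1020)³ = 4.184 × 10^12 kg
E = ½ m v² = 0.5 × 4.184 × 10^12 × (14500)² = 4.398 × 10^20 J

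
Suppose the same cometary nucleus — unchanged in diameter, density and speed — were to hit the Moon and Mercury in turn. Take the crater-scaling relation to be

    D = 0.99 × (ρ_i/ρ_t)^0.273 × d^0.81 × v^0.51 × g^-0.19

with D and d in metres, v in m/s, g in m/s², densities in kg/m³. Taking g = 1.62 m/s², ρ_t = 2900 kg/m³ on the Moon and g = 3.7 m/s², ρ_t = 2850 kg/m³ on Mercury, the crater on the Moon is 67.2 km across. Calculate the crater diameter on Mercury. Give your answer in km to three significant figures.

The impactor-only factors (d, v, ρ_i) cancel in the ratio, leaving D_Mercury/D_Moon = (g_Mercury/g_Moon)^-0.19 · (ρ_t,Moon/ρ_t,Mercury)^0.273.
(3.7/1.62)^-0.19 = 2.284^-0.19 = 0.8548
(2900/2850)^0.273 = 1.018^0.273 = 1.005
Ratio = 0.8548 × 1.005 = 0.8591
D_Mercury = 0.8591 × 67.2 km = 57.7 km

D ≈ 57.7 km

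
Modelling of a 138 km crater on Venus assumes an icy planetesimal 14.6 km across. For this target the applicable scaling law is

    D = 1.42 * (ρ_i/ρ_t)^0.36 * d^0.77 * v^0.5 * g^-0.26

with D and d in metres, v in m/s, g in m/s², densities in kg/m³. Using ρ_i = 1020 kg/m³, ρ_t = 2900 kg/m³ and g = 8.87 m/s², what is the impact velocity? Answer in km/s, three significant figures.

v ≈ 24.1 km/s

Rearranging for v: v = [D / (1.42 · (1020/2900)^0.36 · 14600^0.77 · 8.87^-0.26)]^(1/0.5).
D = 138000 m.
(1020/2900)^0.36 = 0.6865
14600^0.77 = 1609
8.87^-0.26 = 0.5669
Denominator = 1.42 × 0.6865 × 1609 × 0.5669 = 889.2
D / 889.2 = 138000 / 889.2 = 155.2
v = 155.2^(1/0.5) = 155.2^2 = 24087 m/s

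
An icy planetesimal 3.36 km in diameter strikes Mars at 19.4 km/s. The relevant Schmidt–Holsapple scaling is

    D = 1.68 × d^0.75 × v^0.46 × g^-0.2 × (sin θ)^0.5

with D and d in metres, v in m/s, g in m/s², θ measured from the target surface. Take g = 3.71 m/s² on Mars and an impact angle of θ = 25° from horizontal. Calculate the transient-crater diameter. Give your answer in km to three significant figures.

D ≈ 34.8 km

In SI units: d = 3360 m, v = 19400 m/s.
d^0.75 = 3360^0.75 = 441.3
v^0.46 = 19400^0.46 = 93.84
g^-0.2 = 3.71^-0.2 = 0.7694
(sin 25°)^0.5 = 0.4226^0.5 = 0.6501
D = 1.68 × 441.3 × 93.84 × 0.7694 × 0.6501 = 34799 m
   = 34.80 km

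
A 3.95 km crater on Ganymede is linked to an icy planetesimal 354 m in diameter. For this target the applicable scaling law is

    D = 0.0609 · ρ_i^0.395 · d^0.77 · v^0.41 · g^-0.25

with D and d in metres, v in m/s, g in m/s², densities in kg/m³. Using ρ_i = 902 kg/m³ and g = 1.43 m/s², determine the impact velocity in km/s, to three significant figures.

v ≈ 15.7 km/s

Rearranging for v: v = [D / (0.0609 · 902^0.395 · 354^0.77 · 1.43^-0.25)]^(1/0.41).
D = 3950 m.
902^0.395 = 14.70
354^0.77 = 91.78
1.43^-0.25 = 0.9145
Denominator = 0.0609 × 14.70 × 91.78 × 0.9145 = 75.14
D / 75.14 = 3950 / 75.14 = 52.57
v = 52.57^(1/0.41) = 52.57^2.439 = 15735 m/s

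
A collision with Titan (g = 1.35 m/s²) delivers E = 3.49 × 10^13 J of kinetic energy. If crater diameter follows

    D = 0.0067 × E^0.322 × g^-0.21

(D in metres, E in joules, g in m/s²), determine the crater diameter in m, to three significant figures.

D ≈ 144 m

E^0.322 = (3.49 × 10^13)^0.322 = 2.295 × 10^4
g^-0.21 = 1.35^-0.21 = 0.9389
D = 0.0067 × 2.295 × 10^4 × 0.9389 = 144.4 m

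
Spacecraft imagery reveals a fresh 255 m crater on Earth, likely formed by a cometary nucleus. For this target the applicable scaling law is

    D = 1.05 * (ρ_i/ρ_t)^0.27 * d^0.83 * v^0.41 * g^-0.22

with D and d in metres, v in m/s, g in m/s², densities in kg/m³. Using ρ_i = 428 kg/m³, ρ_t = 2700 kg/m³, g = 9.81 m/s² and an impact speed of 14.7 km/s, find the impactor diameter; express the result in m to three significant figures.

d ≈ 21.8 m

Rearranging for d: d = [D / (1.05 · (428/2700)^0.27 · 14700^0.41 · 9.81^-0.22)]^(1/0.83).
(428/2700)^0.27 = 0.6082
14700^0.41 = 51.12
9.81^-0.22 = 0.6051
Denominator = 1.05 × 0.6082 × 51.12 × 0.6051 = 19.75
D / 19.75 = 255 / 19.75 = 12.91
d = 12.91^(1/0.83) = 12.91^1.2048 = 21.80 m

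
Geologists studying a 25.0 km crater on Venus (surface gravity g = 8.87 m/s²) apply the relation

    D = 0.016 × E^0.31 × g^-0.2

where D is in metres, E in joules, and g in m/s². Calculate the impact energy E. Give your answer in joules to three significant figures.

E ≈ 3.91 × 10^20 J

Rearranging: E = [D / (0.016 · g^-0.2)]^(1/0.31).
D = 25000 m.
g^-0.2 = 8.87^-0.2 = 0.6463
D / (0.016 × 0.6463) = 25000 / (0.01034) = 2.418 × 10^6
E = (2.418 × 10^6)^3.2258 = 3.906 × 10^20 J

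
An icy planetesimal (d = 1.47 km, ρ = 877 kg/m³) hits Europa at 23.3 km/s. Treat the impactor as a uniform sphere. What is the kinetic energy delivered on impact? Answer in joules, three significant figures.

E ≈ 3.96 × 10^20 J

d = 1470 m; v = 23300 m/s.
Mass m = (π/6) ρ d³ = (π/6) × 877 × (1470)³ = 1.459 × 10^12 kg
E = ½ m v² = 0.5 × 1.459 × 10^12 × (23300)² = 3.960 × 10^20 J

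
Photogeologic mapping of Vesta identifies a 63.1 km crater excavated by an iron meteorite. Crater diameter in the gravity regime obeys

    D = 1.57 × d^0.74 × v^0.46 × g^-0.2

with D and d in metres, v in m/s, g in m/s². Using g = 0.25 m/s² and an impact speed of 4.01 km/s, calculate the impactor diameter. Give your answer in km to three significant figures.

Rearranging for d: d = [D / (1.57 · 4010^0.46 · 0.25^-0.2)]^(1/0.74).
D = 63100 m.
4010^0.46 = 45.44
0.25^-0.2 = 1.320
Denominator = 1.57 × 45.44 × 1.320 = 94.17
D / 94.17 = 63100 / 94.17 = 670.1
d = 670.1^(1/0.74) = 670.1^1.3514 = 6595 m

d ≈ 6.60 km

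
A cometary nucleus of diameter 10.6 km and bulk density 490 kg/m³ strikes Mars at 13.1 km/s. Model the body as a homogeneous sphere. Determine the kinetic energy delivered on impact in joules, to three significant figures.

E ≈ 2.62 × 10^22 J

d = 10600 m; v = 13100 m/s.
Mass m = (π/6) ρ d³ = (π/6) × 490 × (10600)³ = 3.056 × 10^14 kg
E = ½ m v² = 0.5 × 3.056 × 10^14 × (13100)² = 2.622 × 10^22 J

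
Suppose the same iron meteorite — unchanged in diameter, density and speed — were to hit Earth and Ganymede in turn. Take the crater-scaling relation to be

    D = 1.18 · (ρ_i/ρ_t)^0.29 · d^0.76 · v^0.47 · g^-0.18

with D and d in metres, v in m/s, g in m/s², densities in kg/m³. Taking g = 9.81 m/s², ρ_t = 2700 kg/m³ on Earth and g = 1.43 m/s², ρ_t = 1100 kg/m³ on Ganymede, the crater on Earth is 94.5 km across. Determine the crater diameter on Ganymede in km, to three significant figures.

D ≈ 173 km

The impactor-only factors (d, v, ρ_i) cancel in the ratio, leaving D_Ganymede/D_Earth = (g_Ganymede/g_Earth)^-0.18 · (ρ_t,Earth/ρ_t,Ganymede)^0.29.
(1.43/9.81)^-0.18 = 0.1458^-0.18 = 1.414
(2700/1100)^0.29 = 2.455^0.29 = 1.298
Ratio = 1.414 × 1.298 = 1.835
D_Ganymede = 1.835 × 94.5 km = 173 km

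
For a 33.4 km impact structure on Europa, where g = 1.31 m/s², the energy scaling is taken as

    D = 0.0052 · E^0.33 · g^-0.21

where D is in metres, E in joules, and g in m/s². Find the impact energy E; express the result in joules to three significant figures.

E ≈ 5.06 × 10^20 J

Rearranging: E = [D / (0.0052 · g^-0.21)]^(1/0.33).
D = 33400 m.
g^-0.21 = 1.31^-0.21 = 0.9449
D / (0.0052 × 0.9449) = 33400 / (4.913 × 10^-3) = 6.798 × 10^6
E = (6.798 × 10^6)^3.0303 = 5.060 × 10^20 J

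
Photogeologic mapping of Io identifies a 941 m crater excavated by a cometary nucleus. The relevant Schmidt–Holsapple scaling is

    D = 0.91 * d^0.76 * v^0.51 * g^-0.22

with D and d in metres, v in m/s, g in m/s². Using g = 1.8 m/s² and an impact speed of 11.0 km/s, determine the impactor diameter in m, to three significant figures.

Rearranging for d: d = [D / (0.91 · 11000^0.51 · 1.8^-0.22)]^(1/0.76).
11000^0.51 = 115.1
1.8^-0.22 = 0.8787
Denominator = 0.91 × 115.1 × 0.8787 = 92.04
D / 92.04 = 941 / 92.04 = 10.22
d = 10.22^(1/0.76) = 10.22^1.3158 = 21.29 m

d ≈ 21.3 m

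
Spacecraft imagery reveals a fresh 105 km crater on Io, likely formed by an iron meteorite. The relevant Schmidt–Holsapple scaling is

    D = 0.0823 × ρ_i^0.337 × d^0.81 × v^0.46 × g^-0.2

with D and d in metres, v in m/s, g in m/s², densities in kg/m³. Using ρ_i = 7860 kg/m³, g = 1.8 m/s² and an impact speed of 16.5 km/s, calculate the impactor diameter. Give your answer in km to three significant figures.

Rearranging for d: d = [D / (0.0823 · 7860^0.337 · 16500^0.46 · 1.8^-0.2)]^(1/0.81).
D = 105000 m.
7860^0.337 = 20.55
16500^0.46 = 87.10
1.8^-0.2 = 0.8891
Denominator = 0.0823 × 20.55 × 87.10 × 0.8891 = 131.0
D / 131.0 = 105000 / 131.0 = 801.5
d = 801.5^(1/0.81) = 801.5^1.2346 = 3847 m

d ≈ 3.85 km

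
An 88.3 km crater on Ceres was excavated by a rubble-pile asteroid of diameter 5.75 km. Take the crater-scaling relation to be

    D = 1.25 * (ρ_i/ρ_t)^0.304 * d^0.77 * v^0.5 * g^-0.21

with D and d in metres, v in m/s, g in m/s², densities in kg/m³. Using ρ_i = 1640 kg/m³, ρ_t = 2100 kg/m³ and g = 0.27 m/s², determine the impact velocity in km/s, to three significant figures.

v ≈ 5.43 km/s

Rearranging for v: v = [D / (1.25 · (1640/2100)^0.304 · 5750^0.77 · 0.27^-0.21)]^(1/0.5).
D = 88300 m.
(1640/2100)^0.304 = 0.9276
5750^0.77 = 785.1
0.27^-0.21 = 1.316
Denominator = 1.25 × 0.9276 × 785.1 × 1.316 = 1198
D / 1198 = 88300 / 1198 = 73.71
v = 73.71^(1/0.5) = 73.71^2 = 5433 m/s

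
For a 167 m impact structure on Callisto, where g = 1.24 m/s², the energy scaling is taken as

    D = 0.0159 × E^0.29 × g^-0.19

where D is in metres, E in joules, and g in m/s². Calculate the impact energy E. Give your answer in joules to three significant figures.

E ≈ 8.47 × 10^13 J

Rearranging: E = [D / (0.0159 · g^-0.19)]^(1/0.29).
g^-0.19 = 1.24^-0.19 = 0.9600
D / (0.0159 × 0.9600) = 167 / (0.01526) = 1.094 × 10^4
E = (1.094 × 10^4)^3.4483 = 8.467 × 10^13 J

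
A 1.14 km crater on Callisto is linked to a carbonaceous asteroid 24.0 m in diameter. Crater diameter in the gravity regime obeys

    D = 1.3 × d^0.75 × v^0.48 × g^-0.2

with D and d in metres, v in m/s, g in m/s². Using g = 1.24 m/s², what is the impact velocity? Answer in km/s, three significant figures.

v ≈ 10.3 km/s

Rearranging for v: v = [D / (1.3 · 24^0.75 · 1.24^-0.2)]^(1/0.48).
D = 1140 m.
24^0.75 = 10.84
1.24^-0.2 = 0.9579
Denominator = 1.3 × 10.84 × 0.9579 = 13.50
D / 13.50 = 1140 / 13.50 = 84.44
v = 84.44^(1/0.48) = 84.44^2.0833 = 10318 m/s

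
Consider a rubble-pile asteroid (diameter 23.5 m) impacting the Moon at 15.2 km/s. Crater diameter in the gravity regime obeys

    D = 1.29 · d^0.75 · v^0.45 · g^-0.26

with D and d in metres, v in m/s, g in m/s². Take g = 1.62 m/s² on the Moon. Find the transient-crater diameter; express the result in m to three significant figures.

D ≈ 925 m

In SI units: v = 15200 m/s.
d^0.75 = 23.5^0.75 = 10.67
v^0.45 = 15200^0.45 = 76.18
g^-0.26 = 1.62^-0.26 = 0.8821
D = 1.29 × 10.67 × 76.18 × 0.8821 = 924.9 m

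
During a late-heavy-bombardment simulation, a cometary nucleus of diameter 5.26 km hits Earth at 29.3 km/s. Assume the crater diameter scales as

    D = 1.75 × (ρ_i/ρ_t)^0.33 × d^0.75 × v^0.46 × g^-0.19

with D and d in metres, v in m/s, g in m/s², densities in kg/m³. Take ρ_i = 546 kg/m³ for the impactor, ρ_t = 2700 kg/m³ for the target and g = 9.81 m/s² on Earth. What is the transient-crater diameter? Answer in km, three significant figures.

D ≈ 46.9 km

In SI units: d = 5260 m, v = 29300 m/s.
(ρ_i/ρ_t)^0.33 = (546/2700)^0.33 = 0.5901
d^0.75 = 5260^0.75 = 617.6
v^0.46 = 29300^0.46 = 113.4
g^-0.19 = 9.81^-0.19 = 0.6480
D = 1.75 × 0.5901 × 617.6 × 113.4 × 0.6480 = 46866 m
   = 46.87 km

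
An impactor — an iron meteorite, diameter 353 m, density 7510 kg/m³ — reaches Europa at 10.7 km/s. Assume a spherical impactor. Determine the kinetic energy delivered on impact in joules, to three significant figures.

E ≈ 9.90 × 10^18 J

v = 10700 m/s.
Mass m = (π/6) ρ d³ = (π/6) × 7510 × (353)³ = 1.730 × 10^11 kg
E = ½ m v² = 0.5 × 1.730 × 10^11 × (10700)² = 9.903 × 10^18 J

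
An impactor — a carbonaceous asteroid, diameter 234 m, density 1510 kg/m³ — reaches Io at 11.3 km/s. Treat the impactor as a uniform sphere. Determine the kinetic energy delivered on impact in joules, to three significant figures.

E ≈ 6.47 × 10^17 J

v = 11300 m/s.
Mass m = (π/6) ρ d³ = (π/6) × 1510 × (234)³ = 1.013 × 10^10 kg
E = ½ m v² = 0.5 × 1.013 × 10^10 × (11300)² = 6.467 × 10^17 J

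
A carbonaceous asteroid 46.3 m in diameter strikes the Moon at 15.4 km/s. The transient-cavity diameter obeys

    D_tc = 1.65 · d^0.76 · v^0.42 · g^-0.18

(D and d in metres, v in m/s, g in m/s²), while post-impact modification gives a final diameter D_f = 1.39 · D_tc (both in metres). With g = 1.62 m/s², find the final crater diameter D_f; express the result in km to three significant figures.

v = 15400 m/s.
d^0.76 = 46.3^0.76 = 18.44
v^0.42 = 15400^0.42 = 57.38
g^-0.18 = 1.62^-0.18 = 0.9168
D_tc = 1.65 × 18.44 × 57.38 × 0.9168 = 1601 m
D_f = 1.39 × 1601 = 2225 m
     = 2.225 km

D_f ≈ 2.23 km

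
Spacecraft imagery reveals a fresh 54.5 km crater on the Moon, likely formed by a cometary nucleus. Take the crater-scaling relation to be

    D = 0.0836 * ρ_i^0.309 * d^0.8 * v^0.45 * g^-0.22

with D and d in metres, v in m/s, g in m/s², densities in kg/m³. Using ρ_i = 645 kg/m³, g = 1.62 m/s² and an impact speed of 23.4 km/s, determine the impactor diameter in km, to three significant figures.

Rearranging for d: d = [D / (0.0836 · 645^0.309 · 23400^0.45 · 1.62^-0.22)]^(1/0.8).
D = 54500 m.
645^0.309 = 7.382
23400^0.45 = 92.50
1.62^-0.22 = 0.8993
Denominator = 0.0836 × 7.382 × 92.50 × 0.8993 = 51.34
D / 51.34 = 54500 / 51.34 = 1062
d = 1062^(1/0.8) = 1062^1.25 = 6063 m

d ≈ 6.06 km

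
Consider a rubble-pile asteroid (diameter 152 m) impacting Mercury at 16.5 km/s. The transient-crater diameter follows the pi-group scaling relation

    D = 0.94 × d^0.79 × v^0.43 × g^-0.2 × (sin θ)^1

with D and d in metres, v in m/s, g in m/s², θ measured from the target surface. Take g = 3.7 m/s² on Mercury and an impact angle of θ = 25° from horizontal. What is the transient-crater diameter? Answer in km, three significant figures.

In SI units: v = 16500 m/s.
d^0.79 = 152^0.79 = 52.92
v^0.43 = 16500^0.43 = 65.09
g^-0.2 = 3.7^-0.2 = 0.7698
(sin 25°)^1 = 0.4226^1 = 0.4226
D = 0.94 × 52.92 × 65.09 × 0.7698 × 0.4226 = 1053 m
   = 1.053 km

D ≈ 1.05 km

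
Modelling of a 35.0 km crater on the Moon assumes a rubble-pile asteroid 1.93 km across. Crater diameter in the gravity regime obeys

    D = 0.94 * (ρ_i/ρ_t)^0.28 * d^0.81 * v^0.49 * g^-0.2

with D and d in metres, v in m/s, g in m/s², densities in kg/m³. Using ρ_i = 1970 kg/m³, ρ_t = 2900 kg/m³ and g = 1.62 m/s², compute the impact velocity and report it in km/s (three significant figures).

v ≈ 12.0 km/s

Rearranging for v: v = [D / (0.94 · (1970/2900)^0.28 · 1930^0.81 · 1.62^-0.2)]^(1/0.49).
D = 35000 m.
(1970/2900)^0.28 = 0.8974
1930^0.81 = 458.5
1.62^-0.2 = 0.9080
Denominator = 0.94 × 0.8974 × 458.5 × 0.9080 = 351.2
D / 351.2 = 35000 / 351.2 = 99.66
v = 99.66^(1/0.49) = 99.66^2.0408 = 11983 m/s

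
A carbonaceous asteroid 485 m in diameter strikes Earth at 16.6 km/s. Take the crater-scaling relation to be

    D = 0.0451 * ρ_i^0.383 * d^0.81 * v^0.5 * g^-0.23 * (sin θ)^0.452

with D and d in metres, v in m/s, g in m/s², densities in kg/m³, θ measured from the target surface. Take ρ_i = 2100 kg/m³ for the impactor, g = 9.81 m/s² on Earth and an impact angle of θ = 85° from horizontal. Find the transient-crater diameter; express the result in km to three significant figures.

D ≈ 9.62 km

In SI units: v = 16600 m/s.
ρ_i^0.383 = 2100^0.383 = 18.72
d^0.81 = 485^0.81 = 149.8
v^0.5 = 16600^0.5 = 128.8
g^-0.23 = 9.81^-0.23 = 0.5914
(sin 85°)^0.452 = 0.9962^0.452 = 0.9983
D = 0.0451 × 18.72 × 149.8 × 128.8 × 0.5914 × 0.9983 = 9617 m
   = 9.617 km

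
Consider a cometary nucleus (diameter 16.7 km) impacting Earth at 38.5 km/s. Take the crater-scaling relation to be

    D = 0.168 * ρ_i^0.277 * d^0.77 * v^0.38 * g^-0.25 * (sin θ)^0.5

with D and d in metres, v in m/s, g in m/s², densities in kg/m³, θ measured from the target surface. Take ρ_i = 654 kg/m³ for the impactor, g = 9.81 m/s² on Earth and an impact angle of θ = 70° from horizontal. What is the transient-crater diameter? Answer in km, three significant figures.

In SI units: d = 16700 m, v = 38500 m/s.
ρ_i^0.277 = 654^0.277 = 6.024
d^0.77 = 16700^0.77 = 1784
v^0.38 = 38500^0.38 = 55.27
g^-0.25 = 9.81^-0.25 = 0.5650
(sin 70°)^0.5 = 0.9397^0.5 = 0.9694
D = 0.168 × 6.024 × 1784 × 55.27 × 0.5650 × 0.9694 = 54655 m
   = 54.66 km

D ≈ 54.7 km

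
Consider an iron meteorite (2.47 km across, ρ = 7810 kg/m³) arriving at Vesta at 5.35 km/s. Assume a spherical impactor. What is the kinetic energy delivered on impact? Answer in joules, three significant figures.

d = 2470 m; v = 5350 m/s.
Mass m = (π/6) ρ d³ = (π/6) × 7810 × (2470)³ = 6.162 × 10^13 kg
E = ½ m v² = 0.5 × 6.162 × 10^13 × (5350)² = 8.819 × 10^20 J

E ≈ 8.82 × 10^20 J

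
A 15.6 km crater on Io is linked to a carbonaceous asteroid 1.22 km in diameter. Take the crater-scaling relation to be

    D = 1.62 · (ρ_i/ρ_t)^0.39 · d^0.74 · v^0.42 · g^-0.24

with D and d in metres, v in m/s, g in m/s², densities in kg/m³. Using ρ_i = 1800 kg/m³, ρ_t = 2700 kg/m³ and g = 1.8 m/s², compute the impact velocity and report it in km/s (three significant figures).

v ≈ 22.7 km/s

Rearranging for v: v = [D / (1.62 · (1800/2700)^0.39 · 1220^0.74 · 1.8^-0.24)]^(1/0.42).
D = 15600 m.
(1800/2700)^0.39 = 0.8537
1220^0.74 = 192.3
1.8^-0.24 = 0.8684
Denominator = 1.62 × 0.8537 × 192.3 × 0.8684 = 231.0
D / 231.0 = 15600 / 231.0 = 67.53
v = 67.53^(1/0.42) = 67.53^2.381 = 22700 m/s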